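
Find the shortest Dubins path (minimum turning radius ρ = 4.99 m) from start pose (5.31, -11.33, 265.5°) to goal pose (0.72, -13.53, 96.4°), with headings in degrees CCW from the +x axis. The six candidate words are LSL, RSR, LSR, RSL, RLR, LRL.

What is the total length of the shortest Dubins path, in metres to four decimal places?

Let ψ = atan2(Δy, Δx) = atan2(-2.20, -4.59) = -154.3915° be the start→goal bearing.
Normalize: d = |goal − start| / ρ = 5.090000/4.99 = 1.020040, α = (θ_start − ψ) mod 360° = 59.8915° = 1.045303 rad, β = (θ_goal − ψ) mod 360° = 250.7915° = 4.377137 rad.
Common terms: sin α = 0.865077, cos α = 0.501640, sin β = -0.944327, cos β = -0.329007, cos(α−β) = -0.981959, d² = 1.040482. Work in radians in the unit-radius frame; every candidate has L = ρ·(t + p + q).
LSL: p² = 2 + d² − 2cos(α−β) + 2d(sin α − sin β) = 8.695729; p = √p² = 2.948852; φ = atan2(cos β − cos α, d + sin α − sin β) = -0.285550 rad; t = (φ − α) mod 2π = 4.952332 rad, q = (β − φ) mod 2π = 4.662686 rad → L = 4.99·(4.952332 + 2.948852 + 4.662686) = 4.99·12.563871 = 62.693716 m
RSR: p² = 2 + d² − 2cos(α−β) + 2d(sin β − sin α) = 1.313070; p = √p² = 1.145893; φ = atan2(cos α − cos β, d − sin α + sin β) = 2.330717 rad; t = (α − φ) mod 2π = 4.997772 rad, q = (φ − β) mod 2π = 4.236765 rad → L = 4.99·(4.997772 + 1.145893 + 4.236765) = 4.99·10.380430 = 51.798344 m
LSR: p² = d² − 2 + 2cos(α−β) + 2d(sin α + sin β) = -3.085113 < 0 → infeasible
RSL: p² = d² − 2 + 2cos(α−β) − 2d(sin α + sin β) = -2.761758 < 0 → infeasible
RLR: c = (6 − d² + 2cos(α−β) + 2d(sin α − sin β))/8 = 0.835866; p = 2π − arccos c = 5.702098 rad; φ = atan2(cos α − cos β, d − sin α + sin β) = 2.330717 rad; t = (α − φ + p/2) mod 2π = 1.565635 rad, q = (α − β − t + p) mod 2π = 0.804629 rad → L = 4.99·(1.565635 + 5.702098 + 0.804629) = 4.99·8.072362 = 40.281089 m
LRL: c = (6 − d² + 2cos(α−β) − 2d(sin α − sin β))/8 = -0.086966; p = 2π − arccos c = 4.625313 rad; φ = atan2(cos β − cos α, d + sin α − sin β) = -0.285550 rad; t = (φ − α + p/2) mod 2π = 0.981804 rad, q = (β − α − t + p) mod 2π = 0.692158 rad → L = 4.99·(0.981804 + 4.625313 + 0.692158) = 4.99·6.299274 = 31.433377 m
Shortest: LRL with L = 31.433377 m ≈ 31.4334 m

31.4334 m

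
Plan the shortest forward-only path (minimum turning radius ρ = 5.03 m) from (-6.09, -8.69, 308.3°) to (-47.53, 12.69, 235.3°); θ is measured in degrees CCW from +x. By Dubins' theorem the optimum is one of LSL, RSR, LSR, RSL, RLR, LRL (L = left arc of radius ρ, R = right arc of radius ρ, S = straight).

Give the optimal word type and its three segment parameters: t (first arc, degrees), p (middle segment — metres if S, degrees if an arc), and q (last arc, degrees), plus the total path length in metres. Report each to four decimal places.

Let ψ = atan2(Δy, Δx) = atan2(21.38, -41.44) = 152.7096° be the start→goal bearing.
Normalize: d = |goal − start| / ρ = 46.630226/5.03 = 9.270423, α = (θ_start − ψ) mod 360° = 155.5904° = 2.715565 rad, β = (θ_goal − ψ) mod 360° = 82.5904° = 1.441475 rad.
Common terms: sin α = 0.413257, cos α = -0.910615, sin β = 0.991650, cos β = 0.128961, cos(α−β) = 0.292372, d² = 85.940737. Work in radians in the unit-radius frame; every candidate has L = ρ·(t + p + q).
LSL: p² = 2 + d² − 2cos(α−β) + 2d(sin α − sin β) = 76.632102; p = √p² = 8.753976; φ = atan2(cos β − cos α, d + sin α − sin β) = 0.119036 rad; t = (φ − α) mod 2π = 3.686656 rad, q = (β − φ) mod 2π = 1.322439 rad → L = 5.03·(3.686656 + 8.753976 + 1.322439) = 5.03·13.763071 = 69.228249 m
RSR: p² = 2 + d² − 2cos(α−β) + 2d(sin β − sin α) = 98.079886; p = √p² = 9.903529; φ = atan2(cos α − cos β, d − sin α + sin β) = -0.105164 rad; t = (α − φ) mod 2π = 2.820729 rad, q = (φ − β) mod 2π = 4.736547 rad → L = 5.03·(2.820729 + 9.903529 + 4.736547) = 5.03·17.460805 = 87.827847 m
LSR: p² = d² − 2 + 2cos(α−β) + 2d(sin α + sin β) = 110.573633; p = √p² = 10.515400; φ = atan2(−cos α − cos β, d + sin α + sin β) − atan2(−2, p) = 0.261042 rad; t = (φ − α) mod 2π = 3.828663 rad, q = (φ − β) mod 2π = 5.102753 rad → L = 5.03·(3.828663 + 10.515400 + 5.102753) = 5.03·19.446815 = 97.817482 m
RSL: p² = d² − 2 + 2cos(α−β) − 2d(sin α + sin β) = 58.477329; p = √p² = 7.647047; φ = atan2(cos α + cos β, d − sin α − sin β) − atan2(2, p) = -0.354861 rad; t = (α − φ) mod 2π = 3.070426 rad, q = (β − φ) mod 2π = 1.796336 rad → L = 5.03·(3.070426 + 7.647047 + 1.796336) = 5.03·12.513809 = 62.944457 m
RLR: c = (6 − d² + 2cos(α−β) + 2d(sin α − sin β))/8 = -11.259986, |c| > 1 → infeasible
LRL: c = (6 − d² + 2cos(α−β) − 2d(sin α − sin β))/8 = -8.579013, |c| > 1 → infeasible
Shortest: RSL with L = 62.944457 m ≈ 62.9445 m
Convert RSL to answer units (arcs ×180/π): t = 3.070426·180/π = 175.9224°, p = ρ·p = 5.03·7.647047 = 38.4646 m, q = 1.796336·180/π = 102.9224°, L = 62.9445 m.

RSL: t = 175.9224°, p = 38.4646 m, q = 102.9224°, L = 62.9445 m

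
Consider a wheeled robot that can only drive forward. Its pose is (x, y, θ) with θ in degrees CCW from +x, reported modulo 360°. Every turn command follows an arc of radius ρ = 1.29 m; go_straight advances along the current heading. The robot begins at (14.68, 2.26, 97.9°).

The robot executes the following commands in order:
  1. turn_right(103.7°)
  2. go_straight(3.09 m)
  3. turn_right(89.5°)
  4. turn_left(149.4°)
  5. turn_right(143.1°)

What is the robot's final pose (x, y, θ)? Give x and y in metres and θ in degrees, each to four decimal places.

set_pose: (x, y, θ) = (14.6800, 2.2600, 97.9000°), ρ = 1.29
turn_right(103.7°): centre at ρ to the right, rotate −103.7° → (16.0881, 3.7207, -5.8000° ≡ 354.2000°)
go_straight(3.09): x += 3.09·cos θ, y += 3.09·sin θ → (19.1623, 3.4084, 354.2000°)
turn_right(89.5°): centre at ρ to the right, rotate −89.5° → (20.3164, 2.0059, 264.7000°)
turn_left(149.4°): centre at ρ to the left, rotate +149.4° → (22.6459, 1.1303, 414.1000° ≡ 54.1000°)
turn_right(143.1°): centre at ρ to the right, rotate −143.1° → (24.9806, 0.3964, -89.0000° ≡ 271.0000°)

(24.9806, 0.3964, 271.0000°)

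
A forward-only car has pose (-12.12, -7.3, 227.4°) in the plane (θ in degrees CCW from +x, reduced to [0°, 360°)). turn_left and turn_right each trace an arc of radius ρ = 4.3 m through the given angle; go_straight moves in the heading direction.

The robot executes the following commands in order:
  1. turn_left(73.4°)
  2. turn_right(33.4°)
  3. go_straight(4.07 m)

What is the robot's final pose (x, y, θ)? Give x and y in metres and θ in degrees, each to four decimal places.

(-12.2309, -18.8750, 267.4000°)

set_pose: (x, y, θ) = (-12.1200, -7.3000, 227.4000°), ρ = 4.3
turn_left(73.4°): centre at ρ to the left, rotate +73.4° → (-12.6483, -12.4124, 300.8000°)
turn_right(33.4°): centre at ρ to the right, rotate −33.4° → (-12.0463, -14.8092, 267.4000°)
go_straight(4.07): x += 4.07·cos θ, y += 4.07·sin θ → (-12.2309, -18.8750, 267.4000°)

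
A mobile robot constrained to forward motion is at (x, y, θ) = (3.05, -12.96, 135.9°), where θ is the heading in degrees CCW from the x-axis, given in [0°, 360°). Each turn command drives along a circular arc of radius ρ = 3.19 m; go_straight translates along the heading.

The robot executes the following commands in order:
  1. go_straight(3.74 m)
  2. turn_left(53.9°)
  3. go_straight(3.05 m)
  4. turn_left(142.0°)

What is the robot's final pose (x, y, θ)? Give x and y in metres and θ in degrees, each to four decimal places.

set_pose: (x, y, θ) = (3.0500, -12.9600, 135.9000°), ρ = 3.19
go_straight(3.74): x += 3.74·cos θ, y += 3.74·sin θ → (0.3642, -10.3573, 135.9000°)
turn_left(53.9°): centre at ρ to the left, rotate +53.9° → (-2.3987, -9.5047, 189.8000°)
go_straight(3.05): x += 3.05·cos θ, y += 3.05·sin θ → (-5.4042, -10.0238, 189.8000°)
turn_left(142.0°): centre at ρ to the left, rotate +142.0° → (-6.3687, -15.9786, 331.8000°)

(-6.3687, -15.9786, 331.8000°)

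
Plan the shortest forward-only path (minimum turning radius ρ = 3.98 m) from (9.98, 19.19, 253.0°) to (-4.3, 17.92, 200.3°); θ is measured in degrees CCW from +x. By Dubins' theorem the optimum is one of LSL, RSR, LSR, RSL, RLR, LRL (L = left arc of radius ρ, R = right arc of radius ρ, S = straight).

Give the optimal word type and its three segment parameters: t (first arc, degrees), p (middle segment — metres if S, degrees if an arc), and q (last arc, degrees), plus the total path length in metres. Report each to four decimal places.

RSL: t = 85.2849°, p = 7.5728 m, q = 32.5849°, L = 15.7606 m

Let ψ = atan2(Δy, Δx) = atan2(-1.27, -14.28) = -174.9177° be the start→goal bearing.
Normalize: d = |goal − start| / ρ = 14.336363/3.98 = 3.602101, α = (θ_start − ψ) mod 360° = 67.9177° = 1.185388 rad, β = (θ_goal − ψ) mod 360° = 15.2177° = 0.265600 rad.
Common terms: sin α = 0.926645, cos α = 0.375937, sin β = 0.262488, cos β = 0.964935, cos(α−β) = 0.605988, d² = 12.975133. Work in radians in the unit-radius frame; every candidate has L = ρ·(t + p + q).
LSL: p² = 2 + d² − 2cos(α−β) + 2d(sin α − sin β) = 18.547879; p = √p² = 4.306725; φ = atan2(cos β − cos α, d + sin α − sin β) = 0.137192 rad; t = (φ − α) mod 2π = 5.234989 rad, q = (β − φ) mod 2π = 0.128407 rad → L = 3.98·(5.234989 + 4.306725 + 0.128407) = 3.98·9.670122 = 38.487084 m
RSR: p² = 2 + d² − 2cos(α−β) + 2d(sin β − sin α) = 8.978434; p = √p² = 2.996404; φ = atan2(cos α − cos β, d − sin α + sin β) = -0.197857 rad; t = (α − φ) mod 2π = 1.383245 rad, q = (φ − β) mod 2π = 5.819729 rad → L = 3.98·(1.383245 + 2.996404 + 5.819729) = 3.98·10.199377 = 40.593522 m
LSR: p² = d² − 2 + 2cos(α−β) + 2d(sin α + sin β) = 20.753865; p = √p² = 4.555641; φ = atan2(−cos α − cos β, d + sin α + sin β) − atan2(−2, p) = 0.140804 rad; t = (φ − α) mod 2π = 5.238601 rad, q = (φ − β) mod 2π = 6.158390 rad → L = 3.98·(5.238601 + 4.555641 + 6.158390) = 3.98·15.952632 = 63.491473 m
RSL: p² = d² − 2 + 2cos(α−β) − 2d(sin α + sin β) = 3.620355; p = √p² = 1.902723; φ = atan2(cos α + cos β, d − sin α − sin β) − atan2(2, p) = -0.303114 rad; t = (α − φ) mod 2π = 1.488502 rad, q = (β − φ) mod 2π = 0.568714 rad → L = 3.98·(1.488502 + 1.902723 + 0.568714) = 3.98·3.959939 = 15.760556 m
RLR: c = (6 − d² + 2cos(α−β) + 2d(sin α − sin β))/8 = -0.122304; p = 2π − arccos c = 4.589778 rad; φ = atan2(cos α − cos β, d − sin α + sin β) = -0.197857 rad; t = (α − φ + p/2) mod 2π = 3.678134 rad, q = (α − β − t + p) mod 2π = 1.831433 rad → L = 3.98·(3.678134 + 4.589778 + 1.831433) = 3.98·10.099344 = 40.195389 m
LRL: c = (6 − d² + 2cos(α−β) − 2d(sin α − sin β))/8 = -1.318485, |c| > 1 → infeasible
Shortest: RSL with L = 15.760556 m ≈ 15.7606 m
Convert RSL to answer units (arcs ×180/π): t = 1.488502·180/π = 85.2849°, p = ρ·p = 3.98·1.902723 = 7.5728 m, q = 0.568714·180/π = 32.5849°, L = 15.7606 m.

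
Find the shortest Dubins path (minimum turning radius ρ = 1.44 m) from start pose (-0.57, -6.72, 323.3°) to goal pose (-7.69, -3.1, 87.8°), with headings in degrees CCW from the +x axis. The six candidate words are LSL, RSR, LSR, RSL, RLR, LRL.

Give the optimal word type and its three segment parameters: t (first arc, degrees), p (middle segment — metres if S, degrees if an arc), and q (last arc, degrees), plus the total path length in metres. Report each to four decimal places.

RSR: t = 187.6922°, p = 6.7460 m, q = 47.8078°, L = 12.6648 m

Let ψ = atan2(Δy, Δx) = atan2(3.62, -7.12) = 153.0500° be the start→goal bearing.
Normalize: d = |goal − start| / ρ = 7.987415/1.44 = 5.546816, α = (θ_start − ψ) mod 360° = 170.2500° = 2.971423 rad, β = (θ_goal − ψ) mod 360° = 294.7500° = 5.144358 rad.
Common terms: sin α = 0.169349, cos α = -0.985556, sin β = -0.908143, cos β = 0.418660, cos(α−β) = -0.566406, d² = 30.767168. Work in radians in the unit-radius frame; every candidate has L = ρ·(t + p + q).
LSL: p² = 2 + d² − 2cos(α−β) + 2d(sin α − sin β) = 45.853285; p = √p² = 6.771505; φ = atan2(cos β − cos α, d + sin α − sin β) = 0.208887 rad; t = (φ − α) mod 2π = 3.520649 rad, q = (β − φ) mod 2π = 4.935471 rad → L = 1.44·(3.520649 + 6.771505 + 4.935471) = 1.44·15.227626 = 21.927781 m
RSR: p² = 2 + d² − 2cos(α−β) + 2d(sin β − sin α) = 21.946676; p = √p² = 4.684728; φ = atan2(cos α − cos β, d − sin α + sin β) = -0.304424 rad; t = (α − φ) mod 2π = 3.275847 rad, q = (φ − β) mod 2π = 0.834404 rad → L = 1.44·(3.275847 + 4.684728 + 0.834404) = 1.44·8.794978 = 12.664769 m
LSR: p² = d² − 2 + 2cos(α−β) + 2d(sin α + sin β) = 19.438449; p = √p² = 4.408906; φ = atan2(−cos α − cos β, d + sin α + sin β) − atan2(−2, p) = 0.543231 rad; t = (φ − α) mod 2π = 3.854993 rad, q = (φ − β) mod 2π = 1.682058 rad → L = 1.44·(3.854993 + 4.408906 + 1.682058) = 1.44·9.945956 = 14.322177 m
RSL: p² = d² − 2 + 2cos(α−β) − 2d(sin α + sin β) = 35.830262; p = √p² = 5.985838; φ = atan2(cos α + cos β, d − sin α − sin β) − atan2(2, p) = -0.412406 rad; t = (α − φ) mod 2π = 3.383830 rad, q = (β − φ) mod 2π = 5.556764 rad → L = 1.44·(3.383830 + 5.985838 + 5.556764) = 1.44·14.926433 = 21.494063 m
RLR: c = (6 − d² + 2cos(α−β) + 2d(sin α − sin β))/8 = -1.743335, |c| > 1 → infeasible
LRL: c = (6 − d² + 2cos(α−β) − 2d(sin α − sin β))/8 = -4.731661, |c| > 1 → infeasible
Shortest: RSR with L = 12.664769 m ≈ 12.6648 m
Convert RSR to answer units (arcs ×180/π): t = 3.275847·180/π = 187.6922°, p = ρ·p = 1.44·4.684728 = 6.7460 m, q = 0.834404·180/π = 47.8078°, L = 12.6648 m.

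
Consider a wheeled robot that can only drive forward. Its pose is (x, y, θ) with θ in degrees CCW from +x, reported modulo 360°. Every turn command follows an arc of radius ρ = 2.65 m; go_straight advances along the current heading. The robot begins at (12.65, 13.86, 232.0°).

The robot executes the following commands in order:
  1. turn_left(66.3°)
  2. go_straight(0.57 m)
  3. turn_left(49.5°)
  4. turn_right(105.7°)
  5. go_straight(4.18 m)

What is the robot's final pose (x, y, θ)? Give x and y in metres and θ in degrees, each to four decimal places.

(14.2745, 1.6122, 242.1000°)

set_pose: (x, y, θ) = (12.6500, 13.8600, 232.0000°), ρ = 2.65
turn_left(66.3°): centre at ρ to the left, rotate +66.3° → (12.4050, 10.9722, 298.3000°)
go_straight(0.57): x += 0.57·cos θ, y += 0.57·sin θ → (12.6752, 10.4703, 298.3000°)
turn_left(49.5°): centre at ρ to the left, rotate +49.5° → (14.4484, 9.1365, 347.8000°)
turn_right(105.7°): centre at ρ to the right, rotate −105.7° → (16.2304, 5.3063, 242.1000°)
go_straight(4.18): x += 4.18·cos θ, y += 4.18·sin θ → (14.2745, 1.6122, 242.1000°)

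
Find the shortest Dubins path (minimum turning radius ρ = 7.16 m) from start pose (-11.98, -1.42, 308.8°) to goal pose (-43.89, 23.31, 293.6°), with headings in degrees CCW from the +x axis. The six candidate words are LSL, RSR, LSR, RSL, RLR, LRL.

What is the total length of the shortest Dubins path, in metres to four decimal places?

Let ψ = atan2(Δy, Δx) = atan2(24.73, -31.91) = 142.2246° be the start→goal bearing.
Normalize: d = |goal − start| / ρ = 40.371042/7.16 = 5.638414, α = (θ_start − ψ) mod 360° = 166.5754° = 2.907289 rad, β = (θ_goal − ψ) mod 360° = 151.3754° = 2.641999 rad.
Common terms: sin α = 0.232165, cos α = -0.972676, sin β = 0.479069, cos β = -0.877777, cos(α−β) = 0.965016, d² = 31.791708. Work in radians in the unit-radius frame; every candidate has L = ρ·(t + p + q).
LSL: p² = 2 + d² − 2cos(α−β) + 2d(sin α − sin β) = 29.077390; p = √p² = 5.392346; φ = atan2(cos β − cos α, d + sin α − sin β) = 0.017600 rad; t = (φ − α) mod 2π = 3.393496 rad, q = (β − φ) mod 2π = 2.624399 rad → L = 7.16·(3.393496 + 5.392346 + 2.624399) = 7.16·11.410241 = 81.697324 m
RSR: p² = 2 + d² − 2cos(α−β) + 2d(sin β − sin α) = 34.645960; p = √p² = 5.886082; φ = atan2(cos α − cos β, d − sin α + sin β) = -0.016123 rad; t = (α − φ) mod 2π = 2.923413 rad, q = (φ − β) mod 2π = 3.625063 rad → L = 7.16·(2.923413 + 5.886082 + 3.625063) = 7.16·12.434557 = 89.031430 m
LSR: p² = d² − 2 + 2cos(α−β) + 2d(sin α + sin β) = 39.742206; p = √p² = 6.304142; φ = atan2(−cos α − cos β, d + sin α + sin β) − atan2(−2, p) = 0.590780 rad; t = (φ − α) mod 2π = 3.966677 rad, q = (φ − β) mod 2π = 4.231967 rad → L = 7.16·(3.966677 + 6.304142 + 4.231967) = 7.16·14.502785 = 103.839941 m
RSL: p² = d² − 2 + 2cos(α−β) − 2d(sin α + sin β) = 23.701276; p = √p² = 4.868396; φ = atan2(cos α + cos β, d − sin α − sin β) − atan2(2, p) = -0.749055 rad; t = (α − φ) mod 2π = 3.656344 rad, q = (β − φ) mod 2π = 3.391054 rad → L = 7.16·(3.656344 + 4.868396 + 3.391054) = 7.16·11.915794 = 85.317085 m
RLR: c = (6 − d² + 2cos(α−β) + 2d(sin α − sin β))/8 = -3.330745, |c| > 1 → infeasible
LRL: c = (6 − d² + 2cos(α−β) − 2d(sin α − sin β))/8 = -2.634674, |c| > 1 → infeasible
Shortest: LSL with L = 81.697324 m ≈ 81.6973 m

81.6973 m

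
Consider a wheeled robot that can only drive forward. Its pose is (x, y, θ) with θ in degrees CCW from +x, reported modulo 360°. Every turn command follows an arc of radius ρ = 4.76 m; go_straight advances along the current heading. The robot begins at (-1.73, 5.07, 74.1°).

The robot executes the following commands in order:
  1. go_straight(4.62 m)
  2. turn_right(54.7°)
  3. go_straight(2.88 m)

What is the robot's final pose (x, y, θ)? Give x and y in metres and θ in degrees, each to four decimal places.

(5.2490, 13.6556, 19.4000°)

set_pose: (x, y, θ) = (-1.7300, 5.0700, 74.1000°), ρ = 4.76
go_straight(4.62): x += 4.62·cos θ, y += 4.62·sin θ → (-0.4643, 9.5132, 74.1000°)
turn_right(54.7°): centre at ρ to the right, rotate −54.7° → (2.5325, 12.6989, 19.4000°)
go_straight(2.88): x += 2.88·cos θ, y += 2.88·sin θ → (5.2490, 13.6556, 19.4000°)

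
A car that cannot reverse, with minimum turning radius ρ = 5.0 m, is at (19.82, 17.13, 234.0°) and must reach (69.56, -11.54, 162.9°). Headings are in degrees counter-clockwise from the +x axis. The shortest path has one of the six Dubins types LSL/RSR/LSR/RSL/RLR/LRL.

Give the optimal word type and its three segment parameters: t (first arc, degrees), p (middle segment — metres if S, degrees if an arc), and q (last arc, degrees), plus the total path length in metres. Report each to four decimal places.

Let ψ = atan2(Δy, Δx) = atan2(-28.67, 49.74) = -29.9590° be the start→goal bearing.
Normalize: d = |goal − start| / ρ = 57.411118/5.0 = 11.482224, α = (θ_start − ψ) mod 360° = 263.9590° = 4.606954 rad, β = (θ_goal − ψ) mod 360° = 192.8590° = 3.366025 rad.
Common terms: sin α = -0.994447, cos α = -0.105240, sin β = -0.222553, cos β = -0.974921, cos(α−β) = 0.323917, d² = 131.841460. Work in radians in the unit-radius frame; every candidate has L = ρ·(t + p + q).
LSL: p² = 2 + d² − 2cos(α−β) + 2d(sin α − sin β) = 115.467510; p = √p² = 10.745581; φ = atan2(cos β − cos α, d + sin α − sin β) = -0.081022 rad; t = (φ − α) mod 2π = 1.595209 rad, q = (β − φ) mod 2π = 3.447048 rad → L = 5.0·(1.595209 + 10.745581 + 3.447048) = 5.0·15.787837 = 78.939186 m
RSR: p² = 2 + d² − 2cos(α−β) + 2d(sin β − sin α) = 150.919741; p = √p² = 12.284940; φ = atan2(cos α − cos β, d − sin α + sin β) = 0.070852 rad; t = (α − φ) mod 2π = 4.536102 rad, q = (φ − β) mod 2π = 2.988012 rad → L = 5.0·(4.536102 + 12.284940 + 2.988012) = 5.0·19.809054 = 99.045270 m
LSR: p² = d² − 2 + 2cos(α−β) + 2d(sin α + sin β) = 102.541563; p = √p² = 10.126281; φ = atan2(−cos α − cos β, d + sin α + sin β) − atan2(−2, p) = 0.299836 rad; t = (φ − α) mod 2π = 1.976067 rad, q = (φ − β) mod 2π = 3.216996 rad → L = 5.0·(1.976067 + 10.126281 + 3.216996) = 5.0·15.319343 = 76.596717 m
RSL: p² = d² − 2 + 2cos(α−β) − 2d(sin α + sin β) = 158.437026; p = √p² = 12.587177; φ = atan2(cos α + cos β, d − sin α − sin β) − atan2(2, p) = -0.242428 rad; t = (α − φ) mod 2π = 4.849382 rad, q = (β − φ) mod 2π = 3.608453 rad → L = 5.0·(4.849382 + 12.587177 + 3.608453) = 5.0·21.045011 = 105.225057 m
RLR: c = (6 − d² + 2cos(α−β) + 2d(sin α − sin β))/8 = -17.864968, |c| > 1 → infeasible
LRL: c = (6 − d² + 2cos(α−β) − 2d(sin α − sin β))/8 = -13.433439, |c| > 1 → infeasible
Shortest: LSR with L = 76.596717 m ≈ 76.5967 m
Convert LSR to answer units (arcs ×180/π): t = 1.976067·180/π = 113.2203°, p = ρ·p = 5.0·10.126281 = 50.6314 m, q = 3.216996·180/π = 184.3203°, L = 76.5967 m.

LSR: t = 113.2203°, p = 50.6314 m, q = 184.3203°, L = 76.5967 m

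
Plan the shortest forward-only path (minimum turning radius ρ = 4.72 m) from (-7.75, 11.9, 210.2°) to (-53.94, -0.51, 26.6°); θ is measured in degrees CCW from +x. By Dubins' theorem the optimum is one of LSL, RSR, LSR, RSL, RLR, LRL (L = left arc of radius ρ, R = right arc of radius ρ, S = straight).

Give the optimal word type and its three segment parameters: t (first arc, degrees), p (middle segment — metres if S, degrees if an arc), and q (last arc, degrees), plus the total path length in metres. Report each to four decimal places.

Let ψ = atan2(Δy, Δx) = atan2(-12.41, -46.19) = -164.9613° be the start→goal bearing.
Normalize: d = |goal − start| / ρ = 47.828069/4.72 = 10.133066, α = (θ_start − ψ) mod 360° = 15.1613° = 0.264615 rad, β = (θ_goal − ψ) mod 360° = 191.5613° = 3.343376 rad.
Common terms: sin α = 0.261538, cos α = 0.965193, sin β = -0.200417, cos β = -0.979711, cos(α−β) = -0.998027, d² = 102.679016. Work in radians in the unit-radius frame; every candidate has L = ρ·(t + p + q).
LSL: p² = 2 + d² − 2cos(α−β) + 2d(sin α − sin β) = 116.037095; p = √p² = 10.772052; φ = atan2(cos β − cos α, d + sin α − sin β) = -0.181547 rad; t = (φ − α) mod 2π = 5.837024 rad, q = (β − φ) mod 2π = 3.524922 rad → L = 4.72·(5.837024 + 10.772052 + 3.524922) = 4.72·20.133998 = 95.032469 m
RSR: p² = 2 + d² − 2cos(α−β) + 2d(sin β − sin α) = 97.313045; p = √p² = 9.864737; φ = atan2(cos α − cos β, d − sin α + sin β) = 0.198457 rad; t = (α − φ) mod 2π = 0.066158 rad, q = (φ − β) mod 2π = 3.138267 rad → L = 4.72·(0.066158 + 9.864737 + 3.138267) = 4.72·13.069162 = 61.686444 m
LSR: p² = d² − 2 + 2cos(α−β) + 2d(sin α + sin β) = 99.921651; p = √p² = 9.996082; φ = atan2(−cos α − cos β, d + sin α + sin β) − atan2(−2, p) = 0.198895 rad; t = (φ − α) mod 2π = 6.217465 rad, q = (φ − β) mod 2π = 3.138705 rad → L = 4.72·(6.217465 + 9.996082 + 3.138705) = 4.72·19.352252 = 91.342628 m
RSL: p² = d² − 2 + 2cos(α−β) − 2d(sin α + sin β) = 97.444275; p = √p² = 9.871387; φ = atan2(cos α + cos β, d − sin α − sin β) − atan2(2, p) = -0.201341 rad; t = (α − φ) mod 2π = 0.465956 rad, q = (β − φ) mod 2π = 3.544717 rad → L = 4.72·(0.465956 + 9.871387 + 3.544717) = 4.72·13.882060 = 65.523323 m
RLR: c = (6 − d² + 2cos(α−β) + 2d(sin α − sin β))/8 = -11.164131, |c| > 1 → infeasible
LRL: c = (6 − d² + 2cos(α−β) − 2d(sin α − sin β))/8 = -13.504637, |c| > 1 → infeasible
Shortest: RSR with L = 61.686444 m ≈ 61.6864 m
Convert RSR to answer units (arcs ×180/π): t = 0.066158·180/π = 3.7906°, p = ρ·p = 4.72·9.864737 = 46.5616 m, q = 3.138267·180/π = 179.8094°, L = 61.6864 m.

RSR: t = 3.7906°, p = 46.5616 m, q = 179.8094°, L = 61.6864 m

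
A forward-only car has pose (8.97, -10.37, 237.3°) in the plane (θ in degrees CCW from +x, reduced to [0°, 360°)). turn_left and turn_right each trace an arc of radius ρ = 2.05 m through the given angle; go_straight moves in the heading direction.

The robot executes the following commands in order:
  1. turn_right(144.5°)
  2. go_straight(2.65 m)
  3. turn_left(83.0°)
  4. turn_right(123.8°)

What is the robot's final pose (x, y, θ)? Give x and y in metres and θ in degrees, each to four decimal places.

(1.7052, -1.4649, 52.0000°)

set_pose: (x, y, θ) = (8.9700, -10.3700, 237.3000°), ρ = 2.05
turn_right(144.5°): centre at ρ to the right, rotate −144.5° → (5.1974, -9.3626, 92.8000°)
go_straight(2.65): x += 2.65·cos θ, y += 2.65·sin θ → (5.0679, -6.7158, 92.8000°)
turn_left(83.0°): centre at ρ to the left, rotate +83.0° → (3.1705, -4.7715, 175.8000°)
turn_right(123.8°): centre at ρ to the right, rotate −123.8° → (1.7052, -1.4649, 52.0000°)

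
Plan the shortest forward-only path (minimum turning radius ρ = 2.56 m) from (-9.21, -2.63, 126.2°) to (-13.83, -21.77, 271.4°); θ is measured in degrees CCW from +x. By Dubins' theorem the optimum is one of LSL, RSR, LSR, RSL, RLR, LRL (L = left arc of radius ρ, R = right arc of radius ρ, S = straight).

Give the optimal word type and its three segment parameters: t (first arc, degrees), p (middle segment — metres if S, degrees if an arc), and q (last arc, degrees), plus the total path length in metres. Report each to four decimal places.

LSL: t = 143.8165°, p = 17.5655 m, q = 1.3835°, L = 24.0531 m

Let ψ = atan2(Δy, Δx) = atan2(-19.14, -4.62) = -103.5704° be the start→goal bearing.
Normalize: d = |goal − start| / ρ = 19.689693/2.56 = 7.691286, α = (θ_start − ψ) mod 360° = 229.7704° = 4.010251 rad, β = (θ_goal − ψ) mod 360° = 14.9704° = 0.261283 rad.
Common terms: sin α = -0.763463, cos α = -0.645852, sin β = 0.258321, cos β = 0.966059, cos(α−β) = -0.821149, d² = 59.155884. Work in radians in the unit-radius frame; every candidate has L = ρ·(t + p + q).
LSL: p² = 2 + d² − 2cos(α−β) + 2d(sin α − sin β) = 47.080524; p = √p² = 6.861525; φ = atan2(cos β − cos α, d + sin α − sin β) = 0.237136 rad; t = (φ − α) mod 2π = 2.510071 rad, q = (β − φ) mod 2π = 0.024147 rad → L = 2.56·(2.510071 + 6.861525 + 0.024147) = 2.56·9.395743 = 24.053102 m
RSR: p² = 2 + d² − 2cos(α−β) + 2d(sin β − sin α) = 78.515840; p = √p² = 8.860916; φ = atan2(cos α − cos β, d − sin α + sin β) = -0.182931 rad; t = (α − φ) mod 2π = 4.193182 rad, q = (φ − β) mod 2π = 5.838971 rad → L = 2.56·(4.193182 + 8.860916 + 5.838971) = 2.56·18.893069 = 48.366257 m
LSR: p² = d² − 2 + 2cos(α−β) + 2d(sin α + sin β) = 47.743198; p = √p² = 6.909645; φ = atan2(−cos α − cos β, d + sin α + sin β) − atan2(−2, p) = 0.237221 rad; t = (φ − α) mod 2π = 2.510156 rad, q = (φ − β) mod 2π = 6.259123 rad → L = 2.56·(2.510156 + 6.909645 + 6.259123) = 2.56·15.678924 = 40.138045 m
RSL: p² = d² − 2 + 2cos(α−β) − 2d(sin α + sin β) = 63.283973; p = √p² = 7.955122; φ = atan2(cos α + cos β, d − sin α − sin β) − atan2(2, p) = -0.207259 rad; t = (α − φ) mod 2π = 4.217509 rad, q = (β − φ) mod 2π = 0.468542 rad → L = 2.56·(4.217509 + 7.955122 + 0.468542) = 2.56·12.641174 = 32.361405 m
RLR: c = (6 − d² + 2cos(α−β) + 2d(sin α − sin β))/8 = -8.814480, |c| > 1 → infeasible
LRL: c = (6 − d² + 2cos(α−β) − 2d(sin α − sin β))/8 = -4.885066, |c| > 1 → infeasible
Shortest: LSL with L = 24.053102 m ≈ 24.0531 m
Convert LSL to answer units (arcs ×180/π): t = 2.510071·180/π = 143.8165°, p = ρ·p = 2.56·6.861525 = 17.5655 m, q = 0.024147·180/π = 1.3835°, L = 24.0531 m.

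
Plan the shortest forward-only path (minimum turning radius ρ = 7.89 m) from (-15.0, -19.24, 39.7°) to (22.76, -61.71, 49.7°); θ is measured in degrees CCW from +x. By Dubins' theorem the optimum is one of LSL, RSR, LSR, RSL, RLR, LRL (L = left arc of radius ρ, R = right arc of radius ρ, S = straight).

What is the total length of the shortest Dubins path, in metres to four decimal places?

Let ψ = atan2(Δy, Δx) = atan2(-42.47, 37.76) = -48.3598° be the start→goal bearing.
Normalize: d = |goal − start| / ρ = 56.828853/7.89 = 7.202643, α = (θ_start − ψ) mod 360° = 88.0598° = 1.536933 rad, β = (θ_goal − ψ) mod 360° = 98.0598° = 1.711466 rad.
Common terms: sin α = 0.999427, cos α = 0.033857, sin β = 0.990122, cos β = -0.140206, cos(α−β) = 0.984808, d² = 51.878065. Work in radians in the unit-radius frame; every candidate has L = ρ·(t + p + q).
LSL: p² = 2 + d² − 2cos(α−β) + 2d(sin α − sin β) = 52.042481; p = √p² = 7.214047; φ = atan2(cos β − cos α, d + sin α − sin β) = -0.024131 rad; t = (φ − α) mod 2π = 4.722122 rad, q = (β − φ) mod 2π = 1.735596 rad → L = 7.89·(4.722122 + 7.214047 + 1.735596) = 7.89·13.671766 = 107.870231 m
RSR: p² = 2 + d² − 2cos(α−β) + 2d(sin β − sin α) = 51.774418; p = √p² = 7.195444; φ = atan2(cos α − cos β, d − sin α + sin β) = 0.024193 rad; t = (α − φ) mod 2π = 1.512740 rad, q = (φ − β) mod 2π = 4.595913 rad → L = 7.89·(1.512740 + 7.195444 + 4.595913) = 7.89·13.304097 = 104.969323 m
LSR: p² = d² − 2 + 2cos(α−β) + 2d(sin α + sin β) = 80.507703; p = √p² = 8.972609; φ = atan2(−cos α − cos β, d + sin α + sin β) − atan2(−2, p) = 0.230884 rad; t = (φ − α) mod 2π = 4.977137 rad, q = (φ − β) mod 2π = 4.802604 rad → L = 7.89·(4.977137 + 8.972609 + 4.802604) = 7.89·18.752349 = 147.956035 m
RSL: p² = d² − 2 + 2cos(α−β) − 2d(sin α + sin β) = 23.187658; p = √p² = 4.815356; φ = atan2(cos α + cos β, d − sin α − sin β) − atan2(2, p) = -0.414056 rad; t = (α − φ) mod 2π = 1.950989 rad, q = (β − φ) mod 2π = 2.125522 rad → L = 7.89·(1.950989 + 4.815356 + 2.125522) = 7.89·8.891867 = 70.156829 m
RLR: c = (6 − d² + 2cos(α−β) + 2d(sin α − sin β))/8 = -5.471802, |c| > 1 → infeasible
LRL: c = (6 − d² + 2cos(α−β) − 2d(sin α − sin β))/8 = -5.505310, |c| > 1 → infeasible
Shortest: RSL with L = 70.156829 m ≈ 70.1568 m

70.1568 m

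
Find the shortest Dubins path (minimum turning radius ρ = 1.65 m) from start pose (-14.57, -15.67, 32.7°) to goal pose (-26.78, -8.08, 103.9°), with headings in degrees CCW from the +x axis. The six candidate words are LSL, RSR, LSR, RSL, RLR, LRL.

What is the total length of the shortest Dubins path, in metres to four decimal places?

Let ψ = atan2(Δy, Δx) = atan2(7.59, -12.21) = 148.1340° be the start→goal bearing.
Normalize: d = |goal − start| / ρ = 14.376794/1.65 = 8.713208, α = (θ_start − ψ) mod 360° = 244.5660° = 4.268482 rad, β = (θ_goal − ψ) mod 360° = 315.7660° = 5.511156 rad.
Common terms: sin α = -0.903080, cos α = -0.429471, sin β = -0.697591, cos β = 0.716497, cos(α−β) = 0.322266, d² = 75.920000. Work in radians in the unit-radius frame; every candidate has L = ρ·(t + p + q).
LSL: p² = 2 + d² − 2cos(α−β) + 2d(sin α − sin β) = 73.694519; p = √p² = 8.584551; φ = atan2(cos β − cos α, d + sin α − sin β) = 0.133892 rad; t = (φ − α) mod 2π = 2.148595 rad, q = (β − φ) mod 2π = 5.377264 rad → L = 1.65·(2.148595 + 8.584551 + 5.377264) = 1.65·16.110411 = 26.582178 m
RSR: p² = 2 + d² − 2cos(α−β) + 2d(sin β − sin α) = 80.856419; p = √p² = 8.992020; φ = atan2(cos α − cos β, d − sin α + sin β) = -0.127790 rad; t = (α − φ) mod 2π = 4.396272 rad, q = (φ − β) mod 2π = 0.644239 rad → L = 1.65·(4.396272 + 8.992020 + 0.644239) = 1.65·14.032531 = 23.153675 m
LSR: p² = d² − 2 + 2cos(α−β) + 2d(sin α + sin β) = 46.670570; p = √p² = 6.831586; φ = atan2(−cos α − cos β, d + sin α + sin β) − atan2(−2, p) = 0.244466 rad; t = (φ − α) mod 2π = 2.259170 rad, q = (φ − β) mod 2π = 1.016496 rad → L = 1.65·(2.259170 + 6.831586 + 1.016496) = 1.65·10.107252 = 16.676966 m
RSL: p² = d² − 2 + 2cos(α−β) − 2d(sin α + sin β) = 102.458493; p = √p² = 10.122178; φ = atan2(cos α + cos β, d − sin α − sin β) − atan2(2, p) = -0.167251 rad; t = (α − φ) mod 2π = 4.435733 rad, q = (β − φ) mod 2π = 5.678407 rad → L = 1.65·(4.435733 + 10.122178 + 5.678407) = 1.65·20.236319 = 33.389926 m
RLR: c = (6 − d² + 2cos(α−β) + 2d(sin α − sin β))/8 = -9.107052, |c| > 1 → infeasible
LRL: c = (6 − d² + 2cos(α−β) − 2d(sin α − sin β))/8 = -8.211815, |c| > 1 → infeasible
Shortest: LSR with L = 16.676966 m ≈ 16.6770 m

16.6770 m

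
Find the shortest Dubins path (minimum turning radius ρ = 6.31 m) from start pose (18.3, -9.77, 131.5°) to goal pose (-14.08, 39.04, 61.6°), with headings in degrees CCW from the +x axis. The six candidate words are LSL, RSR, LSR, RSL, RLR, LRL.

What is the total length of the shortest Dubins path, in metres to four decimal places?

59.9341 m

Let ψ = atan2(Δy, Δx) = atan2(48.81, -32.38) = 123.5598° be the start→goal bearing.
Normalize: d = |goal − start| / ρ = 58.573719/6.31 = 9.282681, α = (θ_start − ψ) mod 360° = 7.9402° = 0.138582 rad, β = (θ_goal − ψ) mod 360° = 298.0402° = 5.201782 rad.
Common terms: sin α = 0.138139, cos α = 0.990413, sin β = -0.882618, cos β = 0.470090, cos(α−β) = 0.343660, d² = 86.168171. Work in radians in the unit-radius frame; every candidate has L = ρ·(t + p + q).
LSL: p² = 2 + d² − 2cos(α−β) + 2d(sin α − sin β) = 106.431576; p = √p² = 10.316568; φ = atan2(cos β − cos α, d + sin α − sin β) = -0.050457 rad; t = (φ − α) mod 2π = 6.094146 rad, q = (β − φ) mod 2π = 5.252239 rad → L = 6.31·(6.094146 + 10.316568 + 5.252239) = 6.31·21.662954 = 136.693237 m
RSR: p² = 2 + d² − 2cos(α−β) + 2d(sin β − sin α) = 68.530126; p = √p² = 8.278292; φ = atan2(cos α − cos β, d − sin α + sin β) = 0.062895 rad; t = (α − φ) mod 2π = 0.075687 rad, q = (φ − β) mod 2π = 1.144299 rad → L = 6.31·(0.075687 + 8.278292 + 1.144299) = 6.31·9.498278 = 59.934132 m
LSR: p² = d² − 2 + 2cos(α−β) + 2d(sin α + sin β) = 71.033956; p = √p² = 8.428164; φ = atan2(−cos α − cos β, d + sin α + sin β) − atan2(−2, p) = 0.063575 rad; t = (φ − α) mod 2π = 6.208178 rad, q = (φ − β) mod 2π = 1.144978 rad → L = 6.31·(6.208178 + 8.428164 + 1.144978) = 6.31·15.781320 = 99.580132 m
RSL: p² = d² − 2 + 2cos(α−β) − 2d(sin α + sin β) = 98.677024; p = √p² = 9.933631; φ = atan2(cos α + cos β, d − sin α − sin β) − atan2(2, p) = -0.054042 rad; t = (α − φ) mod 2π = 0.192624 rad, q = (β − φ) mod 2π = 5.255825 rad → L = 6.31·(0.192624 + 9.933631 + 5.255825) = 6.31·15.382080 = 97.060924 m
RLR: c = (6 − d² + 2cos(α−β) + 2d(sin α − sin β))/8 = -7.566266, |c| > 1 → infeasible
LRL: c = (6 − d² + 2cos(α−β) − 2d(sin α − sin β))/8 = -12.303947, |c| > 1 → infeasible
Shortest: RSR with L = 59.934132 m ≈ 59.9341 m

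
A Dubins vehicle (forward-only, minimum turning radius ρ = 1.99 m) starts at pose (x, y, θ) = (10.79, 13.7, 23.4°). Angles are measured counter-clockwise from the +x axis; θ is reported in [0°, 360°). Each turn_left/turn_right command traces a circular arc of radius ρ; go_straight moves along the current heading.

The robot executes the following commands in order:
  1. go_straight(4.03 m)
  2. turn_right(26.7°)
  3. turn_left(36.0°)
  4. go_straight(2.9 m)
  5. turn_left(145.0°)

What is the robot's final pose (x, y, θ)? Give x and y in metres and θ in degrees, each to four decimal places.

set_pose: (x, y, θ) = (10.7900, 13.7000, 23.4000°), ρ = 1.99
go_straight(4.03): x += 4.03·cos θ, y += 4.03·sin θ → (14.4886, 15.3005, 23.4000°)
turn_right(26.7°): centre at ρ to the right, rotate −26.7° → (15.3934, 15.4609, -3.3000° ≡ 356.7000°)
turn_left(36.0°): centre at ρ to the left, rotate +36.0° → (16.5831, 15.7730, 392.7000° ≡ 32.7000°)
go_straight(2.9): x += 2.9·cos θ, y += 2.9·sin θ → (19.0234, 17.3397, 32.7000°)
turn_left(145.0°): centre at ρ to the left, rotate +145.0° → (18.0282, 21.0027, 177.7000°)

(18.0282, 21.0027, 177.7000°)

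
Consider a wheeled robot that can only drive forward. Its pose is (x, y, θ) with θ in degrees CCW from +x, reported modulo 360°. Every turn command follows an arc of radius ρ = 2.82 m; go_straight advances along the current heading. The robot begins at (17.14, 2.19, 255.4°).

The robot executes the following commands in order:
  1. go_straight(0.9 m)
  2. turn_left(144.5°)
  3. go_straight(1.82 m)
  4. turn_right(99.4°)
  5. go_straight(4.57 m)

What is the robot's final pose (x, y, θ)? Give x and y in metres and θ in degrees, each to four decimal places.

(29.4053, -5.0575, 300.5000°)

set_pose: (x, y, θ) = (17.1400, 2.1900, 255.4000°), ρ = 2.82
go_straight(0.9): x += 0.9·cos θ, y += 0.9·sin θ → (16.9131, 1.3191, 255.4000°)
turn_left(144.5°): centre at ρ to the left, rotate +144.5° → (21.4510, -1.5552, 399.9000° ≡ 39.9000°)
go_straight(1.82): x += 1.82·cos θ, y += 1.82·sin θ → (22.8472, -0.3877, 39.9000°)
turn_right(99.4°): centre at ρ to the right, rotate −99.4° → (27.0859, -1.1199, -59.5000° ≡ 300.5000°)
go_straight(4.57): x += 4.57·cos θ, y += 4.57·sin θ → (29.4053, -5.0575, 300.5000°)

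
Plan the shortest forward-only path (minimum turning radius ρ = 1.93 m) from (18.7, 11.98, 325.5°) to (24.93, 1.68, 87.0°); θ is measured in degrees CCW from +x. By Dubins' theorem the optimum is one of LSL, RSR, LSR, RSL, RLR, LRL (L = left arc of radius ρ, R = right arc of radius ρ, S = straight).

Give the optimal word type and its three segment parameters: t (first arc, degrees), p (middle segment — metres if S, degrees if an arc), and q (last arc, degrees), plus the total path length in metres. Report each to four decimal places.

RSL: t = 45.7498°, p = 9.3979 m, q = 167.2498°, L = 16.5727 m

Let ψ = atan2(Δy, Δx) = atan2(-10.30, 6.23) = -58.8322° be the start→goal bearing.
Normalize: d = |goal − start| / ρ = 12.037562/1.93 = 6.237079, α = (θ_start − ψ) mod 360° = 24.3322° = 0.424676 rad, β = (θ_goal − ψ) mod 360° = 145.8322° = 2.545252 rad.
Common terms: sin α = 0.412026, cos α = 0.911172, sin β = 0.561619, cos β = -0.827396, cos(α−β) = -0.522499, d² = 38.901152. Work in radians in the unit-radius frame; every candidate has L = ρ·(t + p + q).
LSL: p² = 2 + d² − 2cos(α−β) + 2d(sin α − sin β) = 40.080104; p = √p² = 6.330885; φ = atan2(cos β − cos α, d + sin α − sin β) = -0.278191 rad; t = (φ − α) mod 2π = 5.580318 rad, q = (β − φ) mod 2π = 2.823443 rad → L = 1.93·(5.580318 + 6.330885 + 2.823443) = 1.93·14.734645 = 28.437865 m
RSR: p² = 2 + d² − 2cos(α−β) + 2d(sin β − sin α) = 43.812194; p = √p² = 6.619078; φ = atan2(cos α − cos β, d − sin α + sin β) = 0.265778 rad; t = (α − φ) mod 2π = 0.158898 rad, q = (φ − β) mod 2π = 4.003712 rad → L = 1.93·(0.158898 + 6.619078 + 4.003712) = 1.93·10.781688 = 20.808658 m
LSR: p² = d² − 2 + 2cos(α−β) + 2d(sin α + sin β) = 48.001555; p = √p² = 6.928315; φ = atan2(−cos α − cos β, d + sin α + sin β) − atan2(−2, p) = 0.269413 rad; t = (φ − α) mod 2π = 6.127922 rad, q = (φ − β) mod 2π = 4.007347 rad → L = 1.93·(6.127922 + 6.928315 + 4.007347) = 1.93·17.063584 = 32.932717 m
RSL: p² = d² − 2 + 2cos(α−β) − 2d(sin α + sin β) = 23.710754; p = √p² = 4.869369; φ = atan2(cos α + cos β, d − sin α − sin β) − atan2(2, p) = -0.373807 rad; t = (α − φ) mod 2π = 0.798484 rad, q = (β − φ) mod 2π = 2.919059 rad → L = 1.93·(0.798484 + 4.869369 + 2.919059) = 1.93·8.586912 = 16.572740 m
RLR: c = (6 − d² + 2cos(α−β) + 2d(sin α − sin β))/8 = -4.476524, |c| > 1 → infeasible
LRL: c = (6 − d² + 2cos(α−β) − 2d(sin α − sin β))/8 = -4.010013, |c| > 1 → infeasible
Shortest: RSL with L = 16.572740 m ≈ 16.5727 m
Convert RSL to answer units (arcs ×180/π): t = 0.798484·180/π = 45.7498°, p = ρ·p = 1.93·4.869369 = 9.3979 m, q = 2.919059·180/π = 167.2498°, L = 16.5727 m.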